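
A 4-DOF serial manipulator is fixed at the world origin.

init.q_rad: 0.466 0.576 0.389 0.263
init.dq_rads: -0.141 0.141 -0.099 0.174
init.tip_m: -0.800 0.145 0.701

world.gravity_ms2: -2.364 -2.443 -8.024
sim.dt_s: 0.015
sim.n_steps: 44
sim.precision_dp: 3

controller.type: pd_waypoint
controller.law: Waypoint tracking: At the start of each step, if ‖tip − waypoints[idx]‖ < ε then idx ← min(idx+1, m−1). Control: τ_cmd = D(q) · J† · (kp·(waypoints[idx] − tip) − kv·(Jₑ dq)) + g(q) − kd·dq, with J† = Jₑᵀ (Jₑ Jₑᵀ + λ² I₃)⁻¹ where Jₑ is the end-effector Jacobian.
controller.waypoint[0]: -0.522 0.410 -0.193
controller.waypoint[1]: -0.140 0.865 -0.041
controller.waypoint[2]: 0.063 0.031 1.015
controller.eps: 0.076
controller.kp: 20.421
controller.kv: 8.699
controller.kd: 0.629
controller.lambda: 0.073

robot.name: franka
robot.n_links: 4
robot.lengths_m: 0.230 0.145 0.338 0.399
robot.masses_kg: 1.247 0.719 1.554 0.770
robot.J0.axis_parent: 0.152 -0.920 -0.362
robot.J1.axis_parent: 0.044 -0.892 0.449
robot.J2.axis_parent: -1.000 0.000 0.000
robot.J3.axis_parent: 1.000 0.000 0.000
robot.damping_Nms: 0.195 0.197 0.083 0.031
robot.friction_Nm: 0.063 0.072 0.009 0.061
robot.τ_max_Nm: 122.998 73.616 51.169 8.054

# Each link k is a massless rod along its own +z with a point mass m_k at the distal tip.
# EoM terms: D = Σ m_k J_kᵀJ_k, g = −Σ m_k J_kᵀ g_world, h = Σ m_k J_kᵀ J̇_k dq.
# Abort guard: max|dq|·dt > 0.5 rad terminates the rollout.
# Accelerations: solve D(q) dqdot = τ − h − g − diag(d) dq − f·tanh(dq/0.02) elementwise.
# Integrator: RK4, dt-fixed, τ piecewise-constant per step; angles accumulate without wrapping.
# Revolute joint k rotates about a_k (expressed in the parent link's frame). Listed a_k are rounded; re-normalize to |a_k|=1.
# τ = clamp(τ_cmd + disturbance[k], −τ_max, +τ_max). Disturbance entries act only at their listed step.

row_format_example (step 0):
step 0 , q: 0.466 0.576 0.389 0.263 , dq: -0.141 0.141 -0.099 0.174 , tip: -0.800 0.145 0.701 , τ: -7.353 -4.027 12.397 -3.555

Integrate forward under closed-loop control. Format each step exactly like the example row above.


step 1 , q: 0.459 0.585 0.393 0.268 , dq: -0.806 1.042 0.594 0.551 , tip: -0.800 0.143 0.700 , τ: -8.260 -5.740 10.659 -3.376
step 2 , q: 0.443 0.605 0.405 0.278 , dq: -1.241 1.634 1.107 0.746 , tip: -0.800 0.143 0.696 , τ: -8.995 -6.978 9.076 -3.094
step 3 , q: 0.423 0.632 0.425 0.290 , dq: -1.516 2.006 1.493 0.818 , tip: -0.799 0.145 0.690 , τ: -9.600 -7.873 7.623 -2.758
step 4 , q: 0.399 0.664 0.450 0.302 , dq: -1.684 2.226 1.787 0.809 , tip: -0.799 0.149 0.682 , τ: -10.115 -8.530 6.294 -2.398
step 5 , q: 0.373 0.698 0.478 0.314 , dq: -1.781 2.345 2.008 0.748 , tip: -0.798 0.154 0.672 , τ: -10.563 -9.028 5.088 -2.035
step 6 , q: 0.346 0.734 0.509 0.324 , dq: -1.832 2.398 2.174 0.652 , tip: -0.797 0.161 0.662 , τ: -10.952 -9.418 4.002 -1.683
step 7 , q: 0.318 0.770 0.543 0.333 , dq: -1.853 2.409 2.295 0.538 , tip: -0.795 0.168 0.650 , τ: -11.284 -9.734 3.029 -1.349
step 8 , q: 0.290 0.806 0.578 0.340 , dq: -1.853 2.393 2.380 0.413 , tip: -0.794 0.177 0.638 , τ: -11.557 -9.994 2.165 -1.038
step 9 , q: 0.263 0.842 0.614 0.346 , dq: -1.840 2.358 2.435 0.286 , tip: -0.792 0.186 0.624 , τ: -11.769 -10.213 1.400 -0.753
step 10 , q: 0.235 0.877 0.651 0.349 , dq: -1.815 2.312 2.466 0.161 , tip: -0.790 0.195 0.610 , τ: -11.917 -10.396 0.727 -0.494
step 11 , q: 0.208 0.911 0.688 0.351 , dq: -1.782 2.258 2.476 0.043 , tip: -0.787 0.205 0.595 , τ: -12.004 -10.548 0.138 -0.260
step 12 , q: 0.182 0.944 0.725 0.351 , dq: -1.740 2.198 2.478 -0.041 , tip: -0.784 0.215 0.579 , τ: -12.015 -10.670 -0.362 -0.076
step 13 , q: 0.156 0.977 0.762 0.350 , dq: -1.689 2.132 2.472 -0.099 , tip: -0.781 0.225 0.563 , τ: -11.963 -10.765 -0.784 0.071
step 14 , q: 0.131 1.008 0.799 0.348 , dq: -1.632 2.065 2.449 -0.156 , tip: -0.778 0.235 0.546 , τ: -11.878 -10.837 -1.152 0.207
step 15 , q: 0.107 1.039 0.835 0.345 , dq: -1.569 1.998 2.415 -0.208 , tip: -0.774 0.244 0.529 , τ: -11.766 -10.890 -1.470 0.331
step 16 , q: 0.084 1.068 0.871 0.341 , dq: -1.502 1.931 2.371 -0.254 , tip: -0.770 0.254 0.511 , τ: -11.632 -10.926 -1.742 0.440
step 17 , q: 0.062 1.096 0.906 0.337 , dq: -1.431 1.865 2.320 -0.292 , tip: -0.766 0.263 0.494 , τ: -11.482 -10.945 -1.974 0.535
step 18 , q: 0.042 1.124 0.941 0.333 , dq: -1.356 1.800 2.263 -0.321 , tip: -0.762 0.272 0.476 , τ: -11.321 -10.950 -2.168 0.617
step 19 , q: 0.022 1.150 0.974 0.328 , dq: -1.279 1.738 2.201 -0.343 , tip: -0.757 0.280 0.458 , τ: -11.154 -10.942 -2.328 0.687
step 20 , q: 0.003 1.176 1.007 0.323 , dq: -1.200 1.677 2.136 -0.357 , tip: -0.752 0.289 0.440 , τ: -10.984 -10.921 -2.458 0.744
step 21 , q: -0.014 1.201 1.038 0.317 , dq: -1.119 1.620 2.068 -0.365 , tip: -0.747 0.297 0.422 , τ: -10.815 -10.891 -2.558 0.791
step 22 , q: -0.030 1.225 1.069 0.312 , dq: -1.037 1.564 1.997 -0.368 , tip: -0.742 0.304 0.404 , τ: -10.648 -10.851 -2.632 0.828
step 23 , q: -0.045 1.248 1.098 0.306 , dq: -0.955 1.511 1.926 -0.365 , tip: -0.737 0.312 0.387 , τ: -10.485 -10.803 -2.682 0.855
step 24 , q: -0.059 1.270 1.127 0.301 , dq: -0.874 1.461 1.853 -0.359 , tip: -0.731 0.318 0.369 , τ: -10.327 -10.748 -2.709 0.874
step 25 , q: -0.071 1.291 1.154 0.295 , dq: -0.793 1.413 1.780 -0.349 , tip: -0.726 0.325 0.352 , τ: -10.176 -10.686 -2.715 0.886
step 26 , q: -0.083 1.312 1.180 0.290 , dq: -0.713 1.367 1.706 -0.337 , tip: -0.720 0.331 0.335 , τ: -10.030 -10.619 -2.700 0.891
step 27 , q: -0.093 1.332 1.205 0.285 , dq: -0.634 1.324 1.633 -0.323 , tip: -0.715 0.337 0.318 , τ: -9.891 -10.548 -2.668 0.889
step 28 , q: -0.102 1.352 1.229 0.281 , dq: -0.558 1.283 1.560 -0.308 , tip: -0.709 0.343 0.302 , τ: -9.758 -10.473 -2.618 0.881
step 29 , q: -0.109 1.371 1.252 0.276 , dq: -0.484 1.243 1.487 -0.292 , tip: -0.704 0.348 0.285 , τ: -9.632 -10.394 -2.551 0.868
step 30 , q: -0.116 1.389 1.274 0.272 , dq: -0.413 1.206 1.416 -0.275 , tip: -0.698 0.353 0.269 , τ: -9.511 -10.313 -2.470 0.851
step 31 , q: -0.122 1.407 1.294 0.268 , dq: -0.344 1.170 1.345 -0.258 , tip: -0.693 0.358 0.254 , τ: -9.395 -10.230 -2.375 0.828
step 32 , q: -0.127 1.424 1.314 0.264 , dq: -0.278 1.135 1.275 -0.241 , tip: -0.687 0.362 0.239 , τ: -9.284 -10.145 -2.268 0.802
step 33 , q: -0.130 1.441 1.333 0.261 , dq: -0.216 1.102 1.207 -0.224 , tip: -0.682 0.367 0.224 , τ: -9.178 -10.059 -2.149 0.772
step 34 , q: -0.133 1.457 1.350 0.257 , dq: -0.156 1.070 1.141 -0.208 , tip: -0.676 0.371 0.210 , τ: -9.077 -9.971 -2.019 0.739
step 35 , q: -0.135 1.473 1.367 0.254 , dq: -0.100 1.039 1.076 -0.192 , tip: -0.671 0.374 0.195 , τ: -8.979 -9.884 -1.881 0.703
step 36 , q: -0.136 1.489 1.382 0.252 , dq: -0.047 1.008 1.012 -0.176 , tip: -0.666 0.378 0.182 , τ: -8.885 -9.796 -1.734 0.664
step 37 , q: -0.136 1.504 1.397 0.249 , dq: 0.001 0.980 0.951 -0.162 , tip: -0.661 0.381 0.168 , τ: -8.792 -9.709 -1.581 0.623
step 38 , q: -0.136 1.518 1.411 0.247 , dq: 0.039 0.955 0.893 -0.153 , tip: -0.656 0.384 0.156 , τ: -8.691 -9.624 -1.425 0.584
step 39 , q: -0.135 1.532 1.424 0.245 , dq: 0.074 0.931 0.837 -0.144 , tip: -0.651 0.387 0.143 , τ: -8.590 -9.539 -1.265 0.541
step 40 , q: -0.134 1.546 1.436 0.243 , dq: 0.108 0.906 0.784 -0.133 , tip: -0.646 0.390 0.131 , τ: -8.494 -9.453 -1.099 0.496
step 41 , q: -0.132 1.559 1.448 0.241 , dq: 0.139 0.881 0.732 -0.123 , tip: -0.642 0.392 0.119 , τ: -8.402 -9.367 -0.929 0.450
step 42 , q: -0.130 1.572 1.458 0.239 , dq: 0.167 0.856 0.682 -0.112 , tip: -0.637 0.395 0.108 , τ: -8.314 -9.282 -0.757 0.402
step 43 , q: -0.127 1.585 1.468 0.237 , dq: 0.194 0.831 0.635 -0.102 , tip: -0.633 0.397 0.097 , τ: -8.229 -9.198 -0.583 0.353
step 44 , q: -0.124 1.597 1.477 0.236 , dq: 0.218 0.805 0.589 -0.091 , tip: -0.628 0.399 0.086


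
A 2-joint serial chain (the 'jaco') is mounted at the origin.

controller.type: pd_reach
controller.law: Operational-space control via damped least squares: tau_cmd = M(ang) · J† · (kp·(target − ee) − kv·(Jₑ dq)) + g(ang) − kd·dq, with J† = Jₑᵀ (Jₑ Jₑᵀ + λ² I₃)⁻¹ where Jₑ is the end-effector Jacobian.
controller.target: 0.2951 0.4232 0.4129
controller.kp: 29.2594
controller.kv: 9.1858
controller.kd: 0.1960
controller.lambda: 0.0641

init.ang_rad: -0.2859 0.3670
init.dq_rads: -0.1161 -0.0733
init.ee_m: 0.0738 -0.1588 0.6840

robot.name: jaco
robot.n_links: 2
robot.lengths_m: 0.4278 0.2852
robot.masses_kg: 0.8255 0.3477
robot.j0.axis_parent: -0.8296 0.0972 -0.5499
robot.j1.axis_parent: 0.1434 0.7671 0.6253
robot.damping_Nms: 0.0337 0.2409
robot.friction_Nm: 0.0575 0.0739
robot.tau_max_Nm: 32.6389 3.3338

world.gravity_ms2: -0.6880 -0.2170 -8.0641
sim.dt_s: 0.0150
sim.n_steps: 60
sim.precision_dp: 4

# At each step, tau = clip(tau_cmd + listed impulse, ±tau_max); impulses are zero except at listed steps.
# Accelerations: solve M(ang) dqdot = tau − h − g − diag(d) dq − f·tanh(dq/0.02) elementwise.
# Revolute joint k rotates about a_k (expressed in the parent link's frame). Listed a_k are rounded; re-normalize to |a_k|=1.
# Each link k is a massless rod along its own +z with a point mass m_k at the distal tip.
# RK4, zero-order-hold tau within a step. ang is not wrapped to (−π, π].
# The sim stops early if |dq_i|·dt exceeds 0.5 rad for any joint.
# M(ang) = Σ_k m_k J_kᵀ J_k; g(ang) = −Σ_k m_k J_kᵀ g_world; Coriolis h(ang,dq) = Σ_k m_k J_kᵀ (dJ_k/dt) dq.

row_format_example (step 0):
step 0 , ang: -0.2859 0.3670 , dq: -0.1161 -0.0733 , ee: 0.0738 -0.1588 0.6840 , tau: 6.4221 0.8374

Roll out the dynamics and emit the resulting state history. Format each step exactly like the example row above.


step 1 , ang: -0.2849 0.3704 , dq: 0.2546 0.4858 , ee: 0.0745 -0.1580 0.6839 , tau: 5.6057 0.6222
step 2 , ang: -0.2786 0.3799 , dq: 0.5751 0.7664 , ee: 0.0764 -0.1542 0.6842 , tau: 4.8867 0.5007
step 3 , ang: -0.2680 0.3925 , dq: 0.8513 0.9070 , ee: 0.0788 -0.1479 0.6848 , tau: 4.2518 0.4242
step 4 , ang: -0.2534 0.4066 , dq: 1.0886 0.9669 , ee: 0.0816 -0.1394 0.6857 , tau: 3.6905 0.3722
step 5 , ang: -0.2356 0.4212 , dq: 1.2917 0.9794 , ee: 0.0845 -0.1292 0.6867 , tau: 3.1929 0.3336
step 6 , ang: -0.2149 0.4358 , dq: 1.4650 0.9638 , ee: 0.0875 -0.1176 0.6878 , tau: 2.7497 0.3022
step 7 , ang: -0.1918 0.4500 , dq: 1.6124 0.9311 , ee: 0.0905 -0.1047 0.6888 , tau: 2.3528 0.2747
step 8 , ang: -0.1667 0.4636 , dq: 1.7370 0.8881 , ee: 0.0936 -0.0909 0.6897 , tau: 1.9953 0.2493
step 9 , ang: -0.1399 0.4766 , dq: 1.8418 0.8389 , ee: 0.0969 -0.0762 0.6904 , tau: 1.6709 0.2249
step 10 , ang: -0.1116 0.4888 , dq: 1.9292 0.7861 , ee: 0.1002 -0.0610 0.6908 , tau: 1.3747 0.2012
step 11 , ang: -0.0821 0.5001 , dq: 2.0013 0.7314 , ee: 0.1036 -0.0452 0.6909 , tau: 1.1022 0.1778
step 12 , ang: -0.0517 0.5107 , dq: 2.0597 0.6761 , ee: 0.1072 -0.0291 0.6907 , tau: 0.8498 0.1547
step 13 , ang: -0.0204 0.5204 , dq: 2.1061 0.6208 , ee: 0.1109 -0.0127 0.6901 , tau: 0.6146 0.1319
step 14 , ang: 0.0114 0.5293 , dq: 2.1417 0.5661 , ee: 0.1147 0.0039 0.6891 , tau: 0.3942 0.1095
step 15 , ang: 0.0437 0.5374 , dq: 2.1677 0.5127 , ee: 0.1187 0.0205 0.6877 , tau: 0.1866 0.0876
step 16 , ang: 0.0763 0.5446 , dq: 2.1848 0.4606 , ee: 0.1229 0.0371 0.6858 , tau: -0.0098 0.0663
step 17 , ang: 0.1092 0.5512 , dq: 2.1941 0.4103 , ee: 0.1272 0.0536 0.6836 , tau: -0.1963 0.0456
step 18 , ang: 0.1421 0.5569 , dq: 2.1962 0.3619 , ee: 0.1317 0.0700 0.6809 , tau: -0.3738 0.0257
step 19 , ang: 0.1750 0.5620 , dq: 2.1916 0.3156 , ee: 0.1363 0.0861 0.6779 , tau: -0.5431 0.0066
step 20 , ang: 0.2078 0.5664 , dq: 2.1811 0.2715 , ee: 0.1410 0.1020 0.6744 , tau: -0.7046 -0.0116
step 21 , ang: 0.2404 0.5701 , dq: 2.1651 0.2298 , ee: 0.1458 0.1176 0.6706 , tau: -0.8589 -0.0288
step 22 , ang: 0.2727 0.5733 , dq: 2.1440 0.1904 , ee: 0.1508 0.1329 0.6665 , tau: -1.0061 -0.0450
step 23 , ang: 0.3046 0.5759 , dq: 2.1183 0.1535 , ee: 0.1558 0.1478 0.6620 , tau: -1.1466 -0.0601
step 24 , ang: 0.3362 0.5779 , dq: 2.0884 0.1190 , ee: 0.1609 0.1622 0.6573 , tau: -1.2804 -0.0742
step 25 , ang: 0.3673 0.5794 , dq: 2.0547 0.0870 , ee: 0.1661 0.1763 0.6523 , tau: -1.4076 -0.0871
step 26 , ang: 0.3978 0.5805 , dq: 2.0174 0.0576 , ee: 0.1713 0.1899 0.6470 , tau: -1.5283 -0.0990
step 27 , ang: 0.4277 0.5812 , dq: 1.9770 0.0323 , ee: 0.1765 0.2030 0.6416 , tau: -1.6424 -0.1104
step 28 , ang: 0.4571 0.5815 , dq: 1.9332 0.0191 , ee: 0.1818 0.2156 0.6359 , tau: -1.7502 -0.1241
step 29 , ang: 0.4857 0.5817 , dq: 1.8866 0.0165 , ee: 0.1871 0.2278 0.6301 , tau: -1.8516 -0.1397
step 30 , ang: 0.5136 0.5819 , dq: 1.8380 0.0168 , ee: 0.1924 0.2394 0.6242 , tau: -1.9466 -0.1547
step 31 , ang: 0.5408 0.5820 , dq: 1.7878 0.0166 , ee: 0.1977 0.2505 0.6181 , tau: -2.0354 -0.1681
step 32 , ang: 0.5673 0.5821 , dq: 1.7364 0.0142 , ee: 0.2031 0.2610 0.6120 , tau: -2.1179 -0.1795
step 33 , ang: 0.5929 0.5821 , dq: 1.6840 0.0108 , ee: 0.2083 0.2711 0.6058 , tau: -2.1944 -0.1891
step 34 , ang: 0.6178 0.5821 , dq: 1.6309 0.0072 , ee: 0.2136 0.2806 0.5996 , tau: -2.2649 -0.1974
step 35 , ang: 0.6419 0.5821 , dq: 1.5770 0.0044 , ee: 0.2187 0.2897 0.5934 , tau: -2.3295 -0.2048
step 36 , ang: 0.6651 0.5820 , dq: 1.5228 0.0026 , ee: 0.2238 0.2982 0.5872 , tau: -2.3886 -0.2114
step 37 , ang: 0.6875 0.5819 , dq: 1.4684 0.0011 , ee: 0.2288 0.3063 0.5811 , tau: -2.4423 -0.2171
step 38 , ang: 0.7092 0.5819 , dq: 1.4140 -0.0001 , ee: 0.2337 0.3140 0.5751 , tau: -2.4909 -0.2220
step 39 , ang: 0.7300 0.5818 , dq: 1.3598 -0.0011 , ee: 0.2385 0.3211 0.5691 , tau: -2.5345 -0.2260
step 40 , ang: 0.7500 0.5817 , dq: 1.3060 -0.0020 , ee: 0.2431 0.3279 0.5633 , tau: -2.5734 -0.2293
step 41 , ang: 0.7691 0.5816 , dq: 1.2528 -0.0027 , ee: 0.2476 0.3342 0.5576 , tau: -2.6080 -0.2318
step 42 , ang: 0.7875 0.5814 , dq: 1.2003 -0.0034 , ee: 0.2520 0.3402 0.5520 , tau: -2.6384 -0.2338
step 43 , ang: 0.8052 0.5813 , dq: 1.1487 -0.0041 , ee: 0.2563 0.3458 0.5466 , tau: -2.6649 -0.2351
step 44 , ang: 0.8220 0.5812 , dq: 1.0980 -0.0046 , ee: 0.2604 0.3510 0.5413 , tau: -2.6879 -0.2359
step 45 , ang: 0.8381 0.5811 , dq: 1.0483 -0.0051 , ee: 0.2643 0.3559 0.5362 , tau: -2.7075 -0.2363
step 46 , ang: 0.8535 0.5810 , dq: 0.9998 -0.0056 , ee: 0.2681 0.3604 0.5312 , tau: -2.7241 -0.2362
step 47 , ang: 0.8681 0.5808 , dq: 0.9525 -0.0060 , ee: 0.2718 0.3647 0.5264 , tau: -2.7378 -0.2358
step 48 , ang: 0.8821 0.5807 , dq: 0.9066 -0.0064 , ee: 0.2753 0.3687 0.5218 , tau: -2.7490 -0.2351
step 49 , ang: 0.8953 0.5806 , dq: 0.8619 -0.0068 , ee: 0.2786 0.3724 0.5174 , tau: -2.7579 -0.2340
step 50 , ang: 0.9079 0.5804 , dq: 0.8187 -0.0072 , ee: 0.2818 0.3759 0.5132 , tau: -2.7646 -0.2328
step 51 , ang: 0.9199 0.5803 , dq: 0.7769 -0.0076 , ee: 0.2849 0.3791 0.5091 , tau: -2.7695 -0.2313
step 52 , ang: 0.9312 0.5802 , dq: 0.7365 -0.0080 , ee: 0.2878 0.3821 0.5052 , tau: -2.7727 -0.2297
step 53 , ang: 0.9420 0.5800 , dq: 0.6977 -0.0085 , ee: 0.2906 0.3849 0.5015 , tau: -2.7744 -0.2279
step 54 , ang: 0.9522 0.5799 , dq: 0.6603 -0.0091 , ee: 0.2932 0.3875 0.4980 , tau: -2.7747 -0.2260
step 55 , ang: 0.9618 0.5798 , dq: 0.6244 -0.0099 , ee: 0.2957 0.3899 0.4946 , tau: -2.7739 -0.2239
step 56 , ang: 0.9709 0.5796 , dq: 0.5899 -0.0110 , ee: 0.2981 0.3922 0.4914 , tau: -2.7721 -0.2216
step 57 , ang: 0.9795 0.5795 , dq: 0.5570 -0.0127 , ee: 0.3003 0.3943 0.4883 , tau: -2.7694 -0.2191
step 58 , ang: 0.9876 0.5794 , dq: 0.5255 -0.0148 , ee: 0.3024 0.3962 0.4854 , tau: -2.7659 -0.2165
step 59 , ang: 0.9953 0.5792 , dq: 0.4955 -0.0166 , ee: 0.3044 0.3981 0.4827 , tau: -2.7619 -0.2139
step 60 , ang: 1.0025 0.5791 , dq: 0.4667 -0.0176 , ee: 0.3063 0.3997 0.4801


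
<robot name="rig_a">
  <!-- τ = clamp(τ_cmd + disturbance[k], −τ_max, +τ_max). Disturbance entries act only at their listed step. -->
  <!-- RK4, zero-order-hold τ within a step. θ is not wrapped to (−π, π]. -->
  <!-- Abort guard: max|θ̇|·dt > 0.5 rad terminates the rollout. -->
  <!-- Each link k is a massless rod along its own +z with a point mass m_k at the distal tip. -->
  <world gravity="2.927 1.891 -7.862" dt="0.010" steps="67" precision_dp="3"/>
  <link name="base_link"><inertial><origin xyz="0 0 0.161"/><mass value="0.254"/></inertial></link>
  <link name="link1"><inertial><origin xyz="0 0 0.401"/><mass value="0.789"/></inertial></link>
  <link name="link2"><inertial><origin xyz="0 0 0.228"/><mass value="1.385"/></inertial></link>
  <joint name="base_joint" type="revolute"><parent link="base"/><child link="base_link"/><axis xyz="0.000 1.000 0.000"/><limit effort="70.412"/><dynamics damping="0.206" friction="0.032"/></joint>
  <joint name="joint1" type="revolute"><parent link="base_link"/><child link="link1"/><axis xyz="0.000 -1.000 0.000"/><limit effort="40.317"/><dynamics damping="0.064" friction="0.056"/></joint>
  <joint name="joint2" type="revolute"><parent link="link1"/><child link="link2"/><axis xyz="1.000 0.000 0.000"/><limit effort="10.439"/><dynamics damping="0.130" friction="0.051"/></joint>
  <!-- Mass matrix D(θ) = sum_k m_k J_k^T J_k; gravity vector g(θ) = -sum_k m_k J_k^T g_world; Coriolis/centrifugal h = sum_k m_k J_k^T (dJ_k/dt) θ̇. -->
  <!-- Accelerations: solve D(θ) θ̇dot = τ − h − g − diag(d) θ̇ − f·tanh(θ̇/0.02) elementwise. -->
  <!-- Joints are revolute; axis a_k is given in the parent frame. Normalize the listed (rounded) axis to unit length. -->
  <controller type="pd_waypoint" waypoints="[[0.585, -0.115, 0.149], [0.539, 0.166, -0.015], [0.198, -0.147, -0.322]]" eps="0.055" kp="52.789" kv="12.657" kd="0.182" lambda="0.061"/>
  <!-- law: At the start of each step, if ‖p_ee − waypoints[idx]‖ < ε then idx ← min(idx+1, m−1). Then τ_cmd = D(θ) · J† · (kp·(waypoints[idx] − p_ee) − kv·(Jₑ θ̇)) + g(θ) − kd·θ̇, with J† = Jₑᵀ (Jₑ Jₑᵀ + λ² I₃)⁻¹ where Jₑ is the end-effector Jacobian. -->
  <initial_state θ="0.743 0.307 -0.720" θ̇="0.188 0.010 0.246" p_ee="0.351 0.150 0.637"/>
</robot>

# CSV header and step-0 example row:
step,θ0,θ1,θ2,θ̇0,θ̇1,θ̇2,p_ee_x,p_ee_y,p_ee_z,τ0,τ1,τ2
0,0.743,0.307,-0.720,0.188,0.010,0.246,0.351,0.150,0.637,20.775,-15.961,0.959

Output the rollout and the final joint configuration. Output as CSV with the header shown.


step,θ0,θ1,θ2,θ̇0,θ̇1,θ̇2,p_ee_x,p_ee_y,p_ee_z,τ0,τ1,τ2
1,0.748,0.310,-0.718,0.849,0.475,0.231,0.353,0.150,0.637,16.893,-13.177,1.072
2,0.758,0.315,-0.715,1.171,0.547,0.193,0.357,0.150,0.634,13.362,-10.535,1.178
3,0.771,0.320,-0.714,1.357,0.489,0.159,0.362,0.149,0.631,10.165,-8.103,1.270
4,0.785,0.324,-0.712,1.478,0.388,0.140,0.369,0.149,0.628,7.275,-5.887,1.346
5,0.801,0.328,-0.711,1.562,0.274,0.137,0.377,0.149,0.623,4.662,-3.876,1.407
6,0.816,0.330,-0.709,1.618,0.159,0.149,0.386,0.149,0.618,2.302,-2.053,1.452
7,0.833,0.331,-0.708,1.655,0.048,0.176,0.395,0.148,0.612,0.170,-0.404,1.484
8,0.850,0.331,-0.706,1.712,-0.008,0.219,0.406,0.148,0.605,-1.751,1.070,1.502
9,0.867,0.331,-0.703,1.782,-0.024,0.277,0.416,0.147,0.598,-3.478,2.387,1.511
10,0.885,0.331,-0.700,1.823,-0.056,0.338,0.428,0.147,0.591,-5.037,3.584,1.511
11,0.903,0.330,-0.697,1.834,-0.107,0.403,0.439,0.146,0.583,-6.445,4.672,1.505
12,0.922,0.328,-0.692,1.829,-0.162,0.470,0.451,0.146,0.575,-7.715,5.659,1.493
13,0.940,0.327,-0.687,1.814,-0.213,0.540,0.462,0.145,0.567,-8.859,6.550,1.476
14,0.958,0.324,-0.681,1.793,-0.258,0.611,0.474,0.144,0.558,-9.889,7.354,1.456
15,0.976,0.321,-0.675,1.768,-0.296,0.683,0.486,0.142,0.550,-10.814,8.077,1.432
16,0.993,0.318,-0.668,1.740,-0.327,0.753,0.497,0.141,0.541,-11.644,8.726,1.407
17,1.011,0.315,-0.660,1.709,-0.351,0.823,0.509,0.140,0.532,-12.386,9.308,1.379
18,1.028,0.311,-0.651,1.678,-0.369,0.890,0.520,0.138,0.522,-13.049,9.828,1.351
19,1.044,0.308,-0.642,1.645,-0.380,0.955,0.531,0.137,0.513,-13.639,10.292,1.323
20,1.060,0.304,-0.632,1.612,-0.386,1.016,0.542,0.135,0.504,-14.162,10.704,1.295
21,1.076,0.300,-0.622,1.578,-0.386,1.074,0.553,0.133,0.495,-14.623,11.069,1.267
22,1.092,0.296,-0.611,1.544,-0.383,1.129,0.563,0.131,0.485,-15.029,11.390,1.239
23,1.107,0.292,-0.599,1.510,-0.375,1.180,0.573,0.129,0.476,-15.384,11.672,1.213
24,1.122,0.289,-0.587,1.477,-0.364,1.228,0.582,0.126,0.467,-15.692,11.917,1.187
25,1.137,0.285,-0.575,1.444,-0.349,1.271,0.592,0.124,0.458,-15.956,12.129,1.162
26,1.151,0.282,-0.562,1.411,-0.332,1.312,0.601,0.121,0.449,-16.182,12.311,1.139
27,1.165,0.278,-0.549,1.380,-0.313,1.349,0.609,0.119,0.440,-16.372,12.465,1.117
28,1.179,0.275,-0.535,1.349,-0.292,1.382,0.618,0.116,0.431,-16.529,12.593,1.096
29,1.192,0.273,-0.521,1.318,-0.269,1.413,0.626,0.113,0.423,-16.656,12.699,1.076
30,1.205,0.270,-0.507,1.289,-0.245,1.440,0.633,0.111,0.414,-16.756,12.784,1.057
31,1.218,0.268,-0.492,1.260,-0.219,1.465,0.641,0.108,0.406,-16.832,12.850,1.039
32,1.230,0.266,-0.477,1.233,-0.193,1.487,0.648,0.105,0.398,-16.886,12.899,1.023
33,1.243,0.264,-0.462,1.206,-0.166,1.507,0.654,0.102,0.390,-16.920,12.932,1.007
34,1.254,0.262,-0.447,1.181,-0.139,1.525,0.661,0.099,0.382,-16.935,12.952,0.993
35,1.266,0.261,-0.432,1.156,-0.111,1.540,0.667,0.095,0.374,-16.935,12.959,0.979
36,1.278,0.260,-0.416,1.132,-0.083,1.554,0.673,0.092,0.367,-16.921,12.955,0.966
37,1.289,0.260,-0.401,1.110,-0.055,1.566,0.678,0.089,0.360,-16.893,12.942,0.954
38,1.300,0.259,-0.385,1.086,-0.029,1.576,0.683,0.086,0.353,-16.855,12.920,0.943
39,1.311,0.259,-0.369,1.050,-0.021,1.584,0.688,0.082,0.346,-16.810,12.899,0.932
40,1.321,0.259,-0.353,1.006,-0.024,1.590,0.693,0.079,0.339,-16.759,12.875,0.923
41,1.331,0.259,-0.338,0.970,-0.019,1.595,0.697,0.075,0.333,-16.699,12.843,0.913
42,1.341,0.259,-0.322,0.938,-0.011,1.599,0.702,0.072,0.327,-16.634,12.804,0.904
43,1.350,0.259,-0.306,0.909,0.002,1.603,0.706,0.069,0.321,-16.563,12.759,0.896
44,1.359,0.259,-0.289,0.876,0.007,1.606,0.709,0.065,0.315,-16.488,12.713,0.888
45,1.367,0.259,-0.273,0.843,0.010,1.607,0.713,0.062,0.309,-16.411,12.665,0.880
46,1.376,0.259,-0.257,0.813,0.016,1.608,0.716,0.058,0.304,-16.331,12.614,0.873
47,1.384,0.259,-0.241,0.785,0.022,1.608,0.720,0.054,0.299,-16.249,12.560,0.866
48,1.392,0.260,-0.225,0.759,0.030,1.608,0.723,0.051,0.294,-16.164,12.503,0.860
49,1.399,0.260,-0.209,0.736,0.040,1.607,0.725,0.047,0.289,-16.077,12.443,0.853
50,1.406,0.261,-0.193,0.716,0.054,1.605,0.728,0.044,0.284,-15.989,12.381,0.847
51,1.413,0.261,-0.177,0.700,0.070,1.603,0.730,0.040,0.279,-15.900,12.317,0.842
52,1.420,0.262,-0.161,0.686,0.088,1.600,0.733,0.037,0.275,-15.810,12.252,0.836
53,1.427,0.263,-0.145,0.673,0.106,1.597,0.735,0.033,0.271,-15.719,12.185,0.831
54,1.434,0.264,-0.129,0.661,0.124,1.593,0.737,0.029,0.267,-15.628,12.119,0.826
55,1.440,0.265,-0.113,0.650,0.141,1.589,0.739,0.026,0.263,-15.538,12.053,0.822
56,1.447,0.267,-0.097,0.640,0.159,1.584,0.740,0.022,0.259,-15.448,11.987,0.817
57,1.453,0.269,-0.081,0.630,0.176,1.579,0.742,0.019,0.256,-15.359,11.921,0.813
58,1.459,0.270,-0.066,0.621,0.193,1.574,0.743,0.015,0.252,-15.271,11.856,0.808
59,1.466,0.272,-0.050,0.612,0.209,1.567,0.745,0.011,0.249,-15.183,11.792,0.804
60,1.472,0.275,-0.034,0.605,0.225,1.561,0.746,0.008,0.246,-15.097,11.729,0.800
61,1.478,0.277,-0.019,0.597,0.241,1.554,0.747,0.004,0.242,-15.013,11.667,0.796
62,1.484,0.279,-0.003,0.591,0.256,1.546,0.748,0.001,0.240,-14.929,11.605,0.792
63,1.489,0.282,0.012,0.584,0.271,1.539,0.748,-0.003,0.237,-14.848,11.545,0.788
64,1.495,0.285,0.028,0.579,0.286,1.530,0.749,-0.006,0.234,-14.767,11.486,0.784
65,1.501,0.288,0.043,0.573,0.301,1.522,0.750,-0.010,0.231,-14.689,11.428,0.780
66,1.507,0.291,0.058,0.569,0.315,1.513,0.750,-0.013,0.229,-14.611,11.371,0.776
67,1.512,0.294,0.073,0.564,0.329,1.503,0.750,-0.017,0.226,,,
# final θ (rad): 1.512 0.294 0.073


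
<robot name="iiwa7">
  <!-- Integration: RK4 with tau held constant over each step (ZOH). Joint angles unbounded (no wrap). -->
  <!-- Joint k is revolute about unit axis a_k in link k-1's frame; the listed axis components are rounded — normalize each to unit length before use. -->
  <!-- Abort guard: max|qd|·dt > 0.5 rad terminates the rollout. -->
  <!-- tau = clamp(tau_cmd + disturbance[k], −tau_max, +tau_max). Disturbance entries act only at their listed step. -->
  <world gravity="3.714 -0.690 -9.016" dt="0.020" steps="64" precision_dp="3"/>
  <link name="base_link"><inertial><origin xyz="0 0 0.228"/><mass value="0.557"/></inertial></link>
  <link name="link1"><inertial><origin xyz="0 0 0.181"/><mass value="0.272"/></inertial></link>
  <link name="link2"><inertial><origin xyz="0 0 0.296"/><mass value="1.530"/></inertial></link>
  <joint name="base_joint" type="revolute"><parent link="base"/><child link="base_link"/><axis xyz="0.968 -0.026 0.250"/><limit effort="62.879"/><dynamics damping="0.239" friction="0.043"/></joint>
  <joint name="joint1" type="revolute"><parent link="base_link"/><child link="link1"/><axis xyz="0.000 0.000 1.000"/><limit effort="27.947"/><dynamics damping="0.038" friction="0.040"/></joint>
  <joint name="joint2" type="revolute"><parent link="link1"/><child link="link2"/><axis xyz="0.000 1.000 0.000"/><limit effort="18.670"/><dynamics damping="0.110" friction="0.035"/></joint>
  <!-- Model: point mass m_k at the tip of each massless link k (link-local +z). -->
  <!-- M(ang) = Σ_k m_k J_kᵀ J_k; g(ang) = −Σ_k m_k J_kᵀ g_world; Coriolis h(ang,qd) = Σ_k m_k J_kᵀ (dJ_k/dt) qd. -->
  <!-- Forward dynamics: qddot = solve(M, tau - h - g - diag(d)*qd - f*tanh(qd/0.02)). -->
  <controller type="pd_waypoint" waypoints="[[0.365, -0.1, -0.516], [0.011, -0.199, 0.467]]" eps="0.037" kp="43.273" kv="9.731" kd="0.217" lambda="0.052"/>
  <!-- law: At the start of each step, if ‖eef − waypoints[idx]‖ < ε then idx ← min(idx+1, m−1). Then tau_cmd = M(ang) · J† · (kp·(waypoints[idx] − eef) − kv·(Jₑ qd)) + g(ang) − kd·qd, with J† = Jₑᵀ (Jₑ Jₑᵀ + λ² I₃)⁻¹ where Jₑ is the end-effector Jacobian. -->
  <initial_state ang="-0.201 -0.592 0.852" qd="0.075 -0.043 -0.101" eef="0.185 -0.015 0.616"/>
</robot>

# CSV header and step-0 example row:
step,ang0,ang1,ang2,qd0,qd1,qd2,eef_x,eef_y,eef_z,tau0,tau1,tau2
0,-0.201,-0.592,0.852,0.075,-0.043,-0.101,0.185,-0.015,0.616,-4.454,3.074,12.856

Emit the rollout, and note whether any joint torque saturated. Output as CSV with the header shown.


step,ang0,ang1,ang2,qd0,qd1,qd2,eef_x,eef_y,eef_z,tau0,tau1,tau2
1,-0.221,-0.622,0.896,-2.014,-2.697,4.463,0.187,-0.016,0.609,-3.439,2.885,8.956
2,-0.271,-0.674,1.014,-2.894,-2.277,7.209,0.194,-0.018,0.587,-1.693,2.065,6.404
3,-0.330,-0.704,1.173,-2.994,-0.736,8.604,0.204,-0.020,0.554,0.082,0.994,4.538
4,-0.386,-0.703,1.350,-2.581,0.902,9.138,0.215,-0.022,0.511,1.457,-0.074,2.897
5,-0.430,-0.669,1.534,-1.747,2.464,9.186,0.226,-0.022,0.461,2.517,-1.100,1.308
6,-0.453,-0.604,1.715,-0.476,4.009,8.982,0.235,-0.022,0.406,3.552,-2.061,-0.238
7,-0.445,-0.508,1.891,1.308,5.611,8.674,0.241,-0.019,0.347,5.043,-2.943,-1.704
8,-0.396,-0.379,2.061,3.663,7.269,8.353,0.240,-0.013,0.288,7.845,-3.777,-3.082
9,-0.294,-0.217,2.224,6.408,8.844,8.011,0.229,-0.001,0.235,12.321,-4.650,-4.392
10,-0.137,-0.026,2.379,9.067,10.199,7.439,0.205,0.014,0.194,1.191,-4.992,-5.470
11,0.028,0.165,2.518,7.343,8.809,6.420,0.170,0.025,0.170,-15.282,-4.341,-5.848
12,0.116,0.297,2.637,1.646,4.133,5.558,0.135,0.029,0.154,-14.426,-2.767,-5.735
13,0.103,0.330,2.743,-2.924,-1.300,5.020,0.108,0.026,0.140,-11.623,-0.612,-5.836
14,0.013,0.254,2.836,-6.075,-6.865,4.252,0.086,0.021,0.127,-6.977,1.283,-6.078
15,-0.119,0.096,2.909,-7.090,-8.697,2.946,0.069,0.018,0.119,-0.266,1.737,-5.932
16,-0.249,-0.021,2.954,-5.849,-1.931,1.710,0.057,0.024,0.115,3.120,0.117,-5.225
17,-0.353,-0.024,2.979,-4.669,1.709,0.775,0.050,0.034,0.111,2.180,-0.586,-4.199
18,-0.443,-0.009,2.987,-4.335,-0.035,-0.004,0.049,0.043,0.107,0.288,-0.058,-3.139
19,-0.529,0.003,2.981,-4.276,1.113,-0.606,0.052,0.051,0.103,-0.493,-0.265,-2.159
20,-0.618,0.018,2.964,-4.607,0.478,-1.045,0.059,0.059,0.098,-1.472,-0.047,-1.283
21,-0.715,0.032,2.940,-5.110,0.938,-1.338,0.068,0.067,0.093,-2.056,-0.093,-0.536
22,-0.825,0.052,2.912,-5.813,1.045,-1.507,0.078,0.075,0.086,-2.734,-0.040,0.064
23,-0.950,0.074,2.881,-6.683,1.251,-1.583,0.090,0.084,0.076,-3.324,-0.012,0.518
24,-1.093,0.101,2.849,-7.689,1.488,-1.603,0.103,0.091,0.064,-3.701,-0.013,0.842
25,-1.258,0.134,2.817,-8.753,1.792,-1.613,0.117,0.098,0.047,-3.544,-0.080,1.073
26,-1.443,0.174,2.785,-9.702,2.217,-1.668,0.131,0.100,0.026,-2.423,-0.269,1.271
27,-1.642,0.224,2.750,-10.249,2.818,-1.835,0.147,0.098,0.001,-0.013,-0.621,1.521
28,-1.846,0.288,2.710,-10.044,3.571,-2.181,0.163,0.088,-0.026,3.431,-1.120,1.915
29,-2.035,0.367,2.661,-8.880,4.279,-2.730,0.180,0.070,-0.054,6.659,-1.632,2.488
30,-2.194,0.457,2.600,-6.999,4.627,-3.386,0.197,0.048,-0.079,8.232,-1.974,3.150
31,-2.313,0.549,2.527,-5.035,4.472,-3.959,0.214,0.024,-0.104,8.052,-2.082,3.744
32,-2.398,0.634,2.444,-3.483,3.992,-4.315,0.230,0.002,-0.128,7.011,-2.045,4.187
33,-2.457,0.708,2.356,-2.439,3.438,-4.457,0.246,-0.018,-0.152,5.811,-1.971,4.499
34,-2.499,0.771,2.266,-1.790,2.940,-4.451,0.260,-0.034,-0.176,4.725,-1.917,4.723
35,-2.531,0.826,2.178,-1.398,2.529,-4.357,0.273,-0.047,-0.201,3.810,-1.891,4.891
36,-2.556,0.873,2.092,-1.163,2.197,-4.214,0.284,-0.057,-0.225,3.053,-1.886,5.014
37,-2.578,0.914,2.010,-1.020,1.927,-4.043,0.293,-0.066,-0.248,2.429,-1.891,5.094
38,-2.597,0.950,1.931,-0.930,1.704,-3.856,0.302,-0.072,-0.271,1.914,-1.895,5.135
39,-2.616,0.982,1.856,-0.868,1.515,-3.658,0.309,-0.077,-0.292,1.490,-1.893,5.136
40,-2.632,1.011,1.784,-0.823,1.354,-3.453,0.315,-0.081,-0.313,1.140,-1.880,5.101
41,-2.649,1.037,1.717,-0.785,1.213,-3.245,0.320,-0.083,-0.332,0.854,-1.856,5.035
42,-2.664,1.059,1.655,-0.750,1.088,-3.035,0.325,-0.085,-0.349,0.620,-1.820,4.944
43,-2.679,1.080,1.596,-0.715,0.977,-2.825,0.328,-0.087,-0.365,0.432,-1.775,4.833
44,-2.693,1.099,1.541,-0.680,0.877,-2.619,0.331,-0.088,-0.380,0.283,-1.722,4.708
45,-2.706,1.115,1.491,-0.645,0.786,-2.418,0.334,-0.088,-0.394,0.166,-1.662,4.574
46,-2.718,1.130,1.445,-0.609,0.702,-2.225,0.336,-0.089,-0.406,0.076,-1.599,4.436
47,-2.730,1.143,1.402,-0.573,0.625,-2.040,0.338,-0.089,-0.417,0.009,-1.533,4.297
48,-2.741,1.155,1.363,-0.538,0.554,-1.865,0.339,-0.089,-0.427,-0.039,-1.466,4.161
49,-2.752,1.166,1.327,-0.504,0.488,-1.701,0.340,-0.089,-0.435,-0.072,-1.401,4.030
50,-2.762,1.175,1.295,-0.472,0.428,-1.548,0.341,-0.090,-0.443,-0.093,-1.337,3.905
51,-2.771,1.183,1.265,-0.441,0.372,-1.408,0.342,-0.090,-0.450,-0.104,-1.276,3.789
52,-2.779,1.190,1.238,-0.412,0.320,-1.279,0.343,-0.090,-0.456,-0.109,-1.218,3.681
53,-2.787,1.196,1.214,-0.385,0.273,-1.162,0.344,-0.090,-0.462,-0.108,-1.163,3.581
54,-2.795,1.201,1.191,-0.360,0.230,-1.056,0.345,-0.090,-0.467,-0.103,-1.113,3.491
55,-2.802,1.205,1.171,-0.337,0.191,-0.961,0.345,-0.090,-0.471,-0.096,-1.066,3.408
56,-2.808,1.208,1.153,-0.316,0.155,-0.875,0.346,-0.090,-0.475,-0.088,-1.024,3.334
57,-2.814,1.211,1.136,-0.296,0.124,-0.798,0.347,-0.091,-0.478,-0.080,-0.985,3.267
58,-2.820,1.213,1.121,-0.278,0.096,-0.729,0.347,-0.091,-0.481,-0.071,-0.950,3.208
59,-2.826,1.215,1.107,-0.261,0.071,-0.668,0.348,-0.091,-0.484,-0.064,-0.918,3.154
60,-2.831,1.216,1.094,-0.246,0.050,-0.612,0.348,-0.092,-0.486,-5.233,-4.764,18.511
61,-2.822,1.215,1.124,1.035,-0.194,3.567,0.346,-0.093,-0.480,-4.474,-4.043,14.986
62,-2.795,1.207,1.222,1.639,-0.582,6.046,0.340,-0.096,-0.461,-4.048,-3.572,12.836
63,-2.761,1.191,1.357,1.716,-1.052,7.349,0.331,-0.100,-0.432,-3.743,-3.166,11.305
64,-2.729,1.165,1.510,1.415,-1.544,7.946,0.319,-0.105,-0.396,,,
# any joint saturated: no


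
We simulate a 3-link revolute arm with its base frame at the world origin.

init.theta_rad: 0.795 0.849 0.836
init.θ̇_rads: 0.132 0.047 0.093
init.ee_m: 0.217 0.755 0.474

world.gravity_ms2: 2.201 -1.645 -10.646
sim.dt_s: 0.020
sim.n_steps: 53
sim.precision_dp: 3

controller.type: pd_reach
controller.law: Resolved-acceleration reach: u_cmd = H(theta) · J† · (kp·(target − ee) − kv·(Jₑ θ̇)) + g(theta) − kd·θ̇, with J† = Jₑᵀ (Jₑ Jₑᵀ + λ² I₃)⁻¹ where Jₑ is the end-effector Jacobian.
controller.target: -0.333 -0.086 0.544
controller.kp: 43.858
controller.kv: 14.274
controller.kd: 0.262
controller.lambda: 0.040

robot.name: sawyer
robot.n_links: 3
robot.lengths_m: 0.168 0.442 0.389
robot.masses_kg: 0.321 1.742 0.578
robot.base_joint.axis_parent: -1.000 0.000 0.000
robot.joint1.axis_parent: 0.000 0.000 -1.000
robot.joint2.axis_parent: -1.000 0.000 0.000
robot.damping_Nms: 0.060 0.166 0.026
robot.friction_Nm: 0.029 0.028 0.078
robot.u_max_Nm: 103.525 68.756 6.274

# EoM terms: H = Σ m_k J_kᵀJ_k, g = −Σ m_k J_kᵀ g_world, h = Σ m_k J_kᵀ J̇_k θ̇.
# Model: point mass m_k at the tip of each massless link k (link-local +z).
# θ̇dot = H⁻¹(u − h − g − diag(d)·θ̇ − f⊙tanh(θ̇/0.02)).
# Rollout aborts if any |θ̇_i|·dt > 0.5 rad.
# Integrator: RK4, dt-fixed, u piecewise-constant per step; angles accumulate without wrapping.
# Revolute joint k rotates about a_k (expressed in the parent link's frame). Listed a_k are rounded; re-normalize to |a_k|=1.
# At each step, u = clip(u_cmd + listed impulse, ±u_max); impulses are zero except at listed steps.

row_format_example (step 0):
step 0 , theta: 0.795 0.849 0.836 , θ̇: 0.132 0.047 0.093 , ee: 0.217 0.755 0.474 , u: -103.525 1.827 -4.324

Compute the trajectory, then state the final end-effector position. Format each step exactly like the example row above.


step 1 , theta: 0.774 0.803 0.866 , θ̇: -2.264 -4.351 2.971 , ee: 0.213 0.749 0.473 , u: -79.509 2.189 -4.383
step 2 , theta: 0.712 0.702 0.946 , θ̇: -3.880 -5.584 5.029 , ee: 0.204 0.730 0.477 , u: -48.475 1.188 -4.058
step 3 , theta: 0.626 0.595 1.056 , θ̇: -4.679 -5.064 5.889 , ee: 0.190 0.697 0.485 , u: -24.841 -0.020 -3.410
step 4 , theta: 0.530 0.502 1.174 , θ̇: -4.944 -4.255 5.846 , ee: 0.173 0.656 0.497 , u: -9.408 -0.824 -2.738
step 5 , theta: 0.432 0.424 1.286 , θ̇: -4.908 -3.624 5.339 , ee: 0.154 0.610 0.511 , u: 0.077 -1.190 -2.209
step 6 , theta: 0.336 0.356 1.386 , θ̇: -4.715 -3.206 4.670 , ee: 0.133 0.563 0.526 , u: 5.792 -1.264 -1.850
step 7 , theta: 0.244 0.295 1.472 , θ̇: -4.443 -2.939 3.993 , ee: 0.113 0.516 0.540 , u: 9.220 -1.182 -1.633
step 8 , theta: 0.158 0.238 1.546 , θ̇: -4.137 -2.762 3.373 , ee: 0.092 0.471 0.552 , u: 11.272 -1.034 -1.520
step 9 , theta: 0.079 0.184 1.608 , θ̇: -3.821 -2.634 2.830 , ee: 0.071 0.428 0.564 , u: 12.493 -0.869 -1.478
step 10 , theta: 0.006 0.133 1.659 , θ̇: -3.507 -2.531 2.364 , ee: 0.051 0.387 0.573 , u: 13.205 -0.712 -1.481
step 11 , theta: -0.061 0.083 1.702 , θ̇: -3.204 -2.438 1.968 , ee: 0.032 0.349 0.581 , u: 13.599 -0.570 -1.513
step 12 , theta: -0.123 0.035 1.738 , θ̇: -2.915 -2.349 1.633 , ee: 0.014 0.314 0.588 , u: 13.788 -0.446 -1.561
step 13 , theta: -0.178 -0.011 1.768 , θ̇: -2.644 -2.261 1.350 , ee: -0.004 0.281 0.593 , u: 13.843 -0.337 -1.616
step 14 , theta: -0.228 -0.055 1.793 , θ̇: -2.389 -2.172 1.112 , ee: -0.021 0.250 0.597 , u: 13.805 -0.241 -1.672
step 15 , theta: -0.274 -0.097 1.813 , θ̇: -2.152 -2.084 0.911 , ee: -0.037 0.222 0.599 , u: 13.704 -0.156 -1.727
step 16 , theta: -0.315 -0.138 1.829 , θ̇: -1.933 -1.997 0.742 , ee: -0.052 0.196 0.601 , u: 13.558 -0.080 -1.777
step 17 , theta: -0.351 -0.177 1.843 , θ̇: -1.731 -1.911 0.599 , ee: -0.066 0.172 0.602 , u: 13.380 -0.010 -1.823
step 18 , theta: -0.384 -0.215 1.853 , θ̇: -1.544 -1.827 0.478 , ee: -0.080 0.151 0.602 , u: 13.181 0.053 -1.863
step 19 , theta: -0.413 -0.250 1.862 , θ̇: -1.373 -1.746 0.376 , ee: -0.092 0.131 0.601 , u: 12.968 0.112 -1.897
step 20 , theta: -0.439 -0.284 1.868 , θ̇: -1.216 -1.668 0.290 , ee: -0.104 0.112 0.601 , u: 12.747 0.166 -1.927
step 21 , theta: -0.462 -0.317 1.873 , θ̇: -1.073 -1.594 0.217 , ee: -0.116 0.096 0.600 , u: 12.522 0.216 -1.951
step 22 , theta: -0.482 -0.348 1.877 , θ̇: -0.943 -1.523 0.155 , ee: -0.127 0.080 0.598 , u: 12.298 0.262 -1.972
step 23 , theta: -0.500 -0.378 1.880 , θ̇: -0.824 -1.456 0.104 , ee: -0.137 0.067 0.597 , u: 12.076 0.305 -1.988
step 24 , theta: -0.515 -0.406 1.881 , θ̇: -0.716 -1.392 0.060 , ee: -0.146 0.054 0.595 , u: 11.860 0.346 -2.002
step 25 , theta: -0.528 -0.434 1.882 , θ̇: -0.619 -1.331 0.024 , ee: -0.156 0.043 0.593 , u: 11.650 0.383 -2.013
step 26 , theta: -0.540 -0.460 1.882 , θ̇: -0.531 -1.273 0.003 , ee: -0.164 0.032 0.592 , u: 11.448 0.417 -2.035
step 27 , theta: -0.550 -0.484 1.882 , θ̇: -0.453 -1.218 -0.006 , ee: -0.172 0.023 0.590 , u: 11.255 0.450 -2.069
step 28 , theta: -0.558 -0.508 1.882 , θ̇: -0.382 -1.166 -0.011 , ee: -0.180 0.014 0.588 , u: 11.070 0.480 -2.101
step 29 , theta: -0.565 -0.531 1.882 , θ̇: -0.319 -1.117 -0.016 , ee: -0.188 0.007 0.586 , u: 10.895 0.508 -2.128
step 30 , theta: -0.571 -0.553 1.882 , θ̇: -0.262 -1.070 -0.020 , ee: -0.194 -0.000 0.584 , u: 10.729 0.534 -2.151
step 31 , theta: -0.576 -0.574 1.881 , θ̇: -0.211 -1.025 -0.025 , ee: -0.201 -0.006 0.581 , u: 10.573 0.558 -2.170
step 32 , theta: -0.579 -0.594 1.881 , θ̇: -0.166 -0.983 -0.030 , ee: -0.207 -0.012 0.579 , u: 10.425 0.581 -2.184
step 33 , theta: -0.582 -0.613 1.880 , θ̇: -0.125 -0.942 -0.035 , ee: -0.213 -0.017 0.577 , u: 10.286 0.601 -2.196
step 34 , theta: -0.585 -0.632 1.879 , θ̇: -0.089 -0.903 -0.040 , ee: -0.219 -0.022 0.575 , u: 10.155 0.621 -2.205
step 35 , theta: -0.586 -0.649 1.878 , θ̇: -0.057 -0.866 -0.044 , ee: -0.224 -0.026 0.573 , u: 10.032 0.638 -2.212
step 36 , theta: -0.587 -0.666 1.877 , θ̇: -0.029 -0.831 -0.049 , ee: -0.229 -0.030 0.572 , u: 9.916 0.655 -2.216
step 37 , theta: -0.587 -0.682 1.876 , θ̇: -0.005 -0.797 -0.053 , ee: -0.234 -0.033 0.570 , u: 9.810 0.670 -2.220
step 38 , theta: -0.587 -0.698 1.875 , θ̇: 0.016 -0.764 -0.056 , ee: -0.239 -0.037 0.568 , u: 9.718 0.684 -2.222
step 39 , theta: -0.587 -0.713 1.874 , θ̇: 0.034 -0.732 -0.059 , ee: -0.243 -0.039 0.567 , u: 9.635 0.698 -2.224
step 40 , theta: -0.586 -0.727 1.873 , θ̇: 0.049 -0.702 -0.061 , ee: -0.247 -0.042 0.565 , u: 9.556 0.710 -2.225
step 41 , theta: -0.585 -0.741 1.872 , θ̇: 0.063 -0.674 -0.063 , ee: -0.251 -0.044 0.564 , u: 9.480 0.722 -2.225
step 42 , theta: -0.583 -0.754 1.870 , θ̇: 0.075 -0.646 -0.065 , ee: -0.254 -0.047 0.563 , u: 9.408 0.734 -2.226
step 43 , theta: -0.582 -0.767 1.869 , θ̇: 0.084 -0.620 -0.066 , ee: -0.258 -0.049 0.561 , u: 9.339 0.745 -2.226
step 44 , theta: -0.580 -0.779 1.868 , θ̇: 0.093 -0.595 -0.067 , ee: -0.261 -0.050 0.560 , u: 9.273 0.755 -2.226
step 45 , theta: -0.578 -0.791 1.866 , θ̇: 0.100 -0.572 -0.067 , ee: -0.265 -0.052 0.559 , u: 9.211 0.764 -2.226
step 46 , theta: -0.576 -0.802 1.865 , θ̇: 0.105 -0.549 -0.067 , ee: -0.268 -0.054 0.558 , u: 9.152 0.773 -2.226
step 47 , theta: -0.574 -0.813 1.864 , θ̇: 0.110 -0.527 -0.067 , ee: -0.270 -0.055 0.557 , u: 9.096 0.782 -2.226
step 48 , theta: -0.571 -0.823 1.862 , θ̇: 0.113 -0.506 -0.066 , ee: -0.273 -0.056 0.556 , u: 9.044 0.790 -2.226
step 49 , theta: -0.569 -0.833 1.861 , θ̇: 0.116 -0.486 -0.066 , ee: -0.276 -0.058 0.555 , u: 8.994 0.798 -2.226
step 50 , theta: -0.567 -0.842 1.860 , θ̇: 0.118 -0.467 -0.065 , ee: -0.278 -0.059 0.554 , u: 8.948 0.805 -2.226
step 51 , theta: -0.565 -0.852 1.859 , θ̇: 0.119 -0.448 -0.064 , ee: -0.281 -0.060 0.554 , u: 8.904 0.812 -2.226
step 52 , theta: -0.562 -0.860 1.857 , θ̇: 0.119 -0.430 -0.062 , ee: -0.283 -0.061 0.553 , u: 8.863 0.819 -2.226
step 53 , theta: -0.560 -0.869 1.856 , θ̇: 0.119 -0.413 -0.061 , ee: -0.285 -0.062 0.552
final ee position (m): -0.285 -0.062 0.552


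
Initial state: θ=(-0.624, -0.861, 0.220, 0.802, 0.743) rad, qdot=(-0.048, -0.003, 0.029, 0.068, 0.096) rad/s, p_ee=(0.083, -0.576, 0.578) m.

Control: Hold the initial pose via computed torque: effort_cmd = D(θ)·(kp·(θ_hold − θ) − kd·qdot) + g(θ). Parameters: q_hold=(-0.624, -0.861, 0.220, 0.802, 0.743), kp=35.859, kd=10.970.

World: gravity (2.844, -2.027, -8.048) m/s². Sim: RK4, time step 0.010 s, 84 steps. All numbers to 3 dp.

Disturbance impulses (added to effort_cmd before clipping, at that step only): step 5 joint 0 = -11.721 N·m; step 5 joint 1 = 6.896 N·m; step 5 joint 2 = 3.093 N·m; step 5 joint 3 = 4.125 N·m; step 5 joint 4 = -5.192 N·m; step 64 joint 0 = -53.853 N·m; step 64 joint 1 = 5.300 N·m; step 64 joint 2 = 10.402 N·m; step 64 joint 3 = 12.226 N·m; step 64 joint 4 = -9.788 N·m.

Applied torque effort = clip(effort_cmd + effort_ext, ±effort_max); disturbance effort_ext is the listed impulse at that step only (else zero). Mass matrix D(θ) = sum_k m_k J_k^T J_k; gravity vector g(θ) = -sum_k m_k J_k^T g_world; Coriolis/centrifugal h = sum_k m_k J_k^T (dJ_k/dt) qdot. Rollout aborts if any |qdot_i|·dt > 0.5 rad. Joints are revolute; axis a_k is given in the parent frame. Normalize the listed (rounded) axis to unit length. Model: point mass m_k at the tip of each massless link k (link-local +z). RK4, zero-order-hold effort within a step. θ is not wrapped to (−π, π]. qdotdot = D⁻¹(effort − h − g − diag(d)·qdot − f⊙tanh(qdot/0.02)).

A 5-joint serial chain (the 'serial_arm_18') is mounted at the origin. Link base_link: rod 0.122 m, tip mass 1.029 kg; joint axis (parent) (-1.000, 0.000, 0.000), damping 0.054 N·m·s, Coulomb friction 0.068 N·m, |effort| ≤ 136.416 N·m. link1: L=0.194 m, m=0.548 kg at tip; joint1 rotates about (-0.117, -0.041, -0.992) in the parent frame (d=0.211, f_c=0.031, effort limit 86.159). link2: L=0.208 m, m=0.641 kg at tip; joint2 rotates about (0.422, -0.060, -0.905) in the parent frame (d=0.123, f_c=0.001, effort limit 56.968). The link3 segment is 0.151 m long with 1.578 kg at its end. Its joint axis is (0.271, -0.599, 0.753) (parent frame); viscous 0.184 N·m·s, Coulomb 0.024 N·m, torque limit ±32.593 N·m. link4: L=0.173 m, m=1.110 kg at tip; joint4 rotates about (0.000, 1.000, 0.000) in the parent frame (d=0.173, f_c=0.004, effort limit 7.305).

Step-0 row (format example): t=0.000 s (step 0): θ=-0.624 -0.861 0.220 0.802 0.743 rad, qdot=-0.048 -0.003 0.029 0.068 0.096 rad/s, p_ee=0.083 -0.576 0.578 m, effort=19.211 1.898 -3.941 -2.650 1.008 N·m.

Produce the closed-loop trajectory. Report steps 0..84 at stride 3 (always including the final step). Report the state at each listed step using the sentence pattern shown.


t=0.030 s (step 3): θ=-0.625 -0.861 0.221 0.803 0.744 rad, qdot=-0.032 0.000 0.037 0.002 0.022 rad/s, p_ee=0.083 -0.576 0.578 m, effort=18.982 1.892 -3.898 -2.610 0.995 N·m.
t=0.060 s (step 6): θ=-0.624 -0.855 0.230 0.801 0.738 rad, qdot=0.279 1.075 1.624 -0.293 -1.365 rad/s, p_ee=0.083 -0.578 0.576 m, effort=20.120 1.159 -4.193 -3.039 1.541 N·m.
t=0.090 s (step 9): θ=-0.618 -0.833 0.263 0.799 0.709 rad, qdot=0.126 0.514 0.675 0.068 -0.684 rad/s, p_ee=0.080 -0.583 0.573 m, effort=19.727 1.489 -4.028 -2.889 1.332 N·m.
t=0.120 s (step 12): θ=-0.616 -0.822 0.276 0.802 0.693 rad, qdot=0.039 0.257 0.211 0.095 -0.359 rad/s, p_ee=0.077 -0.586 0.571 m, effort=19.404 1.704 -3.906 -2.767 1.201 N·m.
t=0.150 s (step 15): θ=-0.616 -0.816 0.279 0.804 0.686 rad, qdot=0.001 0.118 0.026 0.050 -0.172 rad/s, p_ee=0.076 -0.587 0.570 m, effort=19.135 1.848 -3.823 -2.676 1.113 N·m.
t=0.180 s (step 18): θ=-0.616 -0.814 0.279 0.805 0.682 rad, qdot=-0.008 0.030 -0.023 0.011 -0.055 rad/s, p_ee=0.075 -0.588 0.569 m, effort=18.905 1.944 -3.768 -2.609 1.051 N·m.
t=0.210 s (step 21): θ=-0.616 -0.814 0.278 0.805 0.682 rad, qdot=-0.007 -0.019 -0.033 -0.004 0.025 rad/s, p_ee=0.075 -0.588 0.569 m, effort=18.719 1.997 -3.730 -2.562 1.007 N·m.
t=0.240 s (step 24): θ=-0.616 -0.815 0.277 0.805 0.684 rad, qdot=-0.005 -0.044 -0.038 -0.010 0.071 rad/s, p_ee=0.075 -0.588 0.569 m, effort=18.573 2.022 -3.703 -2.528 0.978 N·m.
t=0.270 s (step 27): θ=-0.616 -0.816 0.276 0.805 0.686 rad, qdot=-0.003 -0.059 -0.043 -0.013 0.096 rad/s, p_ee=0.076 -0.587 0.570 m, effort=18.460 2.034 -3.686 -2.502 0.956 N·m.
t=0.300 s (step 30): θ=-0.616 -0.818 0.274 0.804 0.689 rad, qdot=-0.002 -0.068 -0.046 -0.015 0.108 rad/s, p_ee=0.076 -0.586 0.570 m, effort=18.374 2.039 -3.675 -2.484 0.941 N·m.
t=0.330 s (step 33): θ=-0.616 -0.821 0.273 0.804 0.692 rad, qdot=-0.001 -0.072 -0.048 -0.015 0.111 rad/s, p_ee=0.077 -0.586 0.571 m, effort=18.308 2.038 -3.668 -2.470 0.929 N·m.
t=0.360 s (step 36): θ=-0.616 -0.823 0.272 0.803 0.696 rad, qdot=-0.000 -0.072 -0.049 -0.015 0.111 rad/s, p_ee=0.077 -0.585 0.571 m, effort=18.259 2.034 -3.665 -2.460 0.921 N·m.
t=0.390 s (step 39): θ=-0.616 -0.825 0.270 0.803 0.699 rad, qdot=-0.000 -0.070 -0.048 -0.015 0.108 rad/s, p_ee=0.078 -0.584 0.572 m, effort=18.222 2.028 -3.664 -2.453 0.915 N·m.
t=0.420 s (step 42): θ=-0.616 -0.827 0.269 0.802 0.702 rad, qdot=-0.000 -0.067 -0.046 -0.014 0.103 rad/s, p_ee=0.078 -0.584 0.572 m, effort=18.195 2.020 -3.665 -2.448 0.911 N·m.
t=0.450 s (step 45): θ=-0.616 -0.829 0.267 0.802 0.705 rad, qdot=-0.000 -0.062 -0.044 -0.013 0.098 rad/s, p_ee=0.079 -0.583 0.573 m, effort=18.175 2.012 -3.667 -2.445 0.908 N·m.
t=0.480 s (step 48): θ=-0.616 -0.831 0.266 0.802 0.708 rad, qdot=-0.000 -0.057 -0.042 -0.012 0.092 rad/s, p_ee=0.079 -0.582 0.573 m, effort=18.162 2.003 -3.670 -2.442 0.906 N·m.
t=0.510 s (step 51): θ=-0.617 -0.832 0.265 0.801 0.711 rad, qdot=-0.001 -0.052 -0.040 -0.011 0.086 rad/s, p_ee=0.080 -0.582 0.574 m, effort=18.153 1.995 -3.673 -2.441 0.904 N·m.
t=0.540 s (step 54): θ=-0.617 -0.834 0.264 0.801 0.713 rad, qdot=-0.001 -0.047 -0.037 -0.011 0.080 rad/s, p_ee=0.080 -0.581 0.574 m, effort=18.147 1.987 -3.676 -2.440 0.903 N·m.
t=0.570 s (step 57): θ=-0.617 -0.835 0.262 0.801 0.716 rad, qdot=-0.001 -0.042 -0.035 -0.010 0.075 rad/s, p_ee=0.080 -0.581 0.574 m, effort=18.144 1.980 -3.680 -2.439 0.902 N·m.
t=0.600 s (step 60): θ=-0.617 -0.836 0.261 0.800 0.718 rad, qdot=-0.002 -0.038 -0.032 -0.009 0.069 rad/s, p_ee=0.081 -0.580 0.575 m, effort=18.142 1.973 -3.683 -2.439 0.902 N·m.
t=0.630 s (step 63): θ=-0.617 -0.837 0.261 0.800 0.720 rad, qdot=-0.002 -0.034 -0.030 -0.008 0.064 rad/s, p_ee=0.081 -0.580 0.575 m, effort=18.142 1.967 -3.687 -2.438 0.901 N·m.
t=0.660 s (step 66): θ=-0.618 -0.832 0.255 0.826 0.716 rad, qdot=-0.095 0.360 -0.250 1.404 -0.399 rad/s, p_ee=0.078 -0.584 0.572 m, effort=23.689 1.501 -4.727 -3.680 1.772 N·m.
t=0.690 s (step 69): θ=-0.621 -0.823 0.251 0.854 0.703 rad, qdot=-0.090 0.254 -0.043 0.540 -0.374 rad/s, p_ee=0.073 -0.589 0.566 m, effort=22.484 1.736 -4.449 -3.402 1.605 N·m.
t=0.720 s (step 72): θ=-0.623 -0.817 0.251 0.864 0.694 rad, qdot=-0.069 0.138 0.026 0.183 -0.231 rad/s, p_ee=0.071 -0.593 0.562 m, effort=21.509 1.895 -4.230 -3.191 1.457 N·m.
t=0.750 s (step 75): θ=-0.625 -0.814 0.252 0.867 0.689 rad, qdot=-0.046 0.046 0.033 0.021 -0.105 rad/s, p_ee=0.070 -0.595 0.560 m, effort=20.722 1.997 -4.061 -3.028 1.337 N·m.
t=0.780 s (step 78): θ=-0.626 -0.814 0.253 0.867 0.688 rad, qdot=-0.023 -0.016 0.013 -0.012 0.007 rad/s, p_ee=0.070 -0.596 0.560 m, effort=20.091 2.055 -3.932 -2.906 1.244 N·m.
t=0.810 s (step 81): θ=-0.626 -0.815 0.253 0.866 0.689 rad, qdot=-0.006 -0.048 -0.009 -0.027 0.071 rad/s, p_ee=0.071 -0.596 0.560 m, effort=19.593 2.079 -3.835 -2.814 1.176 N·m.
t=0.840 s (step 84): θ=-0.626 -0.817 0.253 0.865 0.692 rad, qdot=0.004 -0.068 -0.035 -0.040 0.105 rad/s, p_ee=0.071 -0.595 0.560 m.
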